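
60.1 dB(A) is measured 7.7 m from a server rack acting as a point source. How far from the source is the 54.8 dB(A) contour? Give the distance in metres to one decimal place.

14.2 m

For a point source L₁ − L₂ = 20·log₁₀(r₂/r₁), so r₂ = r₁·10^((L₁−L₂)/20).
r₂ = 7.7·10^((60.1−54.8)/20) = 7.7·10^(5.3/20) = 14.17 m.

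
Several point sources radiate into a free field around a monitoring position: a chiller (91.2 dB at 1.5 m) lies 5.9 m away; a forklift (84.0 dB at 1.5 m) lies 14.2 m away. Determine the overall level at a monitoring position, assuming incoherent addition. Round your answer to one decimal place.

Propagate each source to the receiver with L = L_ref − 20·log₁₀(r/r_ref), then add intensities.
chiller: 91.2 − 20·log₁₀(5.9/1.5) = 91.2 − 11.90 = 79.30 dB.
forklift: 84.0 − 20·log₁₀(14.2/1.5) = 84.0 − 19.52 = 64.48 dB.
Σ 10^(L/10) = 8.801e+07 → L_total = 10·log₁₀(8.801e+07) = 79.45 dB.

79.4 dB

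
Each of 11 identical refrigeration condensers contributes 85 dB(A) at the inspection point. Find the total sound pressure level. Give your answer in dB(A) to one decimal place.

L_total = L₁ + 10·log₁₀ N for N identical incoherent sources.
L_total = 85 + 10·log₁₀(11) = 85 + 10.414 = 95.41 dB(A).

95.4 dB(A)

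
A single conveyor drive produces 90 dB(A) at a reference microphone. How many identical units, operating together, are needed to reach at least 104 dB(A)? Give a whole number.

26

The shortfall is 104 − 90 = 14.0 dB, and N units add 10·log₁₀ N, so need 10·log₁₀ N ≥ 14.0.
N ≥ 10^(14.0/10) = 25.119, so N = 26.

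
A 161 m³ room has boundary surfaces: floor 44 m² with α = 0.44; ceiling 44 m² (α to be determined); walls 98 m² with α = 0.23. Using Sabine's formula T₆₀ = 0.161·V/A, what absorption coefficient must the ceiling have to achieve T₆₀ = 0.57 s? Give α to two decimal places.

0.08

A = 0.161·V/T₆₀ = 0.161·161/0.57 = 45.48 m² sabins.
Absorption from the other surfaces = 44·0.44 + 98·0.23 = 41.90 m², so the ceiling must supply 3.58 m² over 44 m².
α = 3.58/44 = 0.081.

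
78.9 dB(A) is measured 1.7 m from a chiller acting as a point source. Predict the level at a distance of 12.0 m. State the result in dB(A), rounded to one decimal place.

61.9 dB(A)

Spherical spreading from a point source gives a 20·log₁₀(r₂/r₁) drop.
L₂ = 78.9 − 20·log₁₀(12.0/1.7) = 78.9 − 16.975 = 61.93 dB(A).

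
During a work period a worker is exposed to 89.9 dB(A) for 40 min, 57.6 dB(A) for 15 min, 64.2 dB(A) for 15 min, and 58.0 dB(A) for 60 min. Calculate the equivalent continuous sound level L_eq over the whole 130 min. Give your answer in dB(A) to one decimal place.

84.8 dB(A)

The energy average is taken in the linear domain: L_eq = 10·log₁₀[(Σ tᵢ·10^(Lᵢ/10))/T], T = 130 min.
Σ tᵢ·10^(Lᵢ/10) = 40·10^(89.9/10) + 15·10^(57.6/10) + 15·10^(64.2/10) + 60·10^(58.0/10) = 3.918e+10.
L_eq = 10·log₁₀(3.918e+10/130) = 84.79 dB(A).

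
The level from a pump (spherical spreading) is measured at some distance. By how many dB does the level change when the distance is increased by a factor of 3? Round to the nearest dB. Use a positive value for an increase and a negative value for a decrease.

-10 dB

Point-source spreading: ΔL = −20·log₁₀(r₂/r₁).
ΔL = −20·log₁₀(3) = -9.54 dB.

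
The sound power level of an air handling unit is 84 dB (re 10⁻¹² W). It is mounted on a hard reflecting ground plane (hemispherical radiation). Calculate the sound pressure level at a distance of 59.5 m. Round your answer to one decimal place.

The power spreads over a hemisphere of area 2π·r², so L_p = L_w − 10·log₁₀(2π·r²).
2π·r² = 2.224e+04 m², 10·log₁₀ of that is 43.472 dB.
L_p = 84 − 43.472 = 40.53 dB.

40.5 dB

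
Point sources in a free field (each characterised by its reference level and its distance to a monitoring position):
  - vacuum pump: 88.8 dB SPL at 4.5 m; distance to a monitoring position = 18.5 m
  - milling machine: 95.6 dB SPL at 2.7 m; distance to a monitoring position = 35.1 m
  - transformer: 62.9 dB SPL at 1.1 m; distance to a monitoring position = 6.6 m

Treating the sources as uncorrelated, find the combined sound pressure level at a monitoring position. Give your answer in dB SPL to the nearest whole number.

Propagate each source to the receiver with L = L_ref − 20·log₁₀(r/r_ref), then add intensities.
vacuum pump: 88.8 − 20·log₁₀(18.5/4.5) = 88.8 − 12.28 = 76.52 dB SPL.
milling machine: 95.6 − 20·log₁₀(35.1/2.7) = 95.6 − 22.28 = 73.32 dB SPL.
transformer: 62.9 − 20·log₁₀(6.6/1.1) = 62.9 − 15.56 = 47.34 dB SPL.
Σ 10^(L/10) = 6.642e+07 → L_total = 10·log₁₀(6.642e+07) = 78.22 dB SPL.

78 dB SPL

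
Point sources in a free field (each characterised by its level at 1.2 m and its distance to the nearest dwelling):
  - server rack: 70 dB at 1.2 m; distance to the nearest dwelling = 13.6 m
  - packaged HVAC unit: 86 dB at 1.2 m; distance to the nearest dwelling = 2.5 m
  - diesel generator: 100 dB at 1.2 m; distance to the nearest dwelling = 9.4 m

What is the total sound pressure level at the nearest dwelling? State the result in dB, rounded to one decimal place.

Propagate each source to the receiver with L = L_ref − 20·log₁₀(r/r_ref), then add intensities.
server rack: 70 − 20·log₁₀(13.6/1.2) = 70 − 21.09 = 48.91 dB.
packaged HVAC unit: 86 − 20·log₁₀(2.5/1.2) = 86 − 6.38 = 79.62 dB.
diesel generator: 100 − 20·log₁₀(9.4/1.2) = 100 − 17.88 = 82.12 dB.
Σ 10^(L/10) = 2.548e+08 → L_total = 10·log₁₀(2.548e+08) = 84.06 dB.

84.1 dB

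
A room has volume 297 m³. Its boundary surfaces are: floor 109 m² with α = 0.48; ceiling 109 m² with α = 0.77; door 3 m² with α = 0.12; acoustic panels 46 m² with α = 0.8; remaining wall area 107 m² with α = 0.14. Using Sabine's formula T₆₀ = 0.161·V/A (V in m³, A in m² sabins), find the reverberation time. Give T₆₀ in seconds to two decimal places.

A = Σ Sᵢαᵢ = 109·0.48 + 109·0.77 + 3·0.12 + 46·0.8 + 107·0.14 = 188.39 m².
T₆₀ = 0.161·V/A = 0.161·297/188.39 = 0.254 s.

0.25 s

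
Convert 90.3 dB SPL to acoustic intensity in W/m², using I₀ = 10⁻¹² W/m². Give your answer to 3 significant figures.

0.00107 W/m²

I = I₀·10^(L/10) = 10⁻¹² × 10^(90.3/10) = 10^(-2.970).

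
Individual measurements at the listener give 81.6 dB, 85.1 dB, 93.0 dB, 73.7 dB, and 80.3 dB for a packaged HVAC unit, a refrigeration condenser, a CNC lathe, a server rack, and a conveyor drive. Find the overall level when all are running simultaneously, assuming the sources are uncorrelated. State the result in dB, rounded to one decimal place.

For uncorrelated sources the intensities add, so convert each level to linear form, sum, and take 10·log₁₀ of the total.
Σ 10^(L/10) = 10^(81.6/10) + 10^(85.1/10) + 10^(93.0/10) + 10^(73.7/10) + 10^(80.3/10) = 2.594e+09.
L_total = 10·log₁₀(2.594e+09) = 94.14 dB.

94.1 dB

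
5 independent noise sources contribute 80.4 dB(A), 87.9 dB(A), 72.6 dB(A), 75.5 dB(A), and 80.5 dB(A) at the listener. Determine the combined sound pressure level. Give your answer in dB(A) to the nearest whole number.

90 dB(A)

For uncorrelated sources the intensities add, so convert each level to linear form, sum, and take 10·log₁₀ of the total.
Σ 10^(L/10) = 10^(80.4/10) + 10^(87.9/10) + 10^(72.6/10) + 10^(75.5/10) + 10^(80.5/10) = 8.921e+08.
L_total = 10·log₁₀(8.921e+08) = 89.50 dB(A).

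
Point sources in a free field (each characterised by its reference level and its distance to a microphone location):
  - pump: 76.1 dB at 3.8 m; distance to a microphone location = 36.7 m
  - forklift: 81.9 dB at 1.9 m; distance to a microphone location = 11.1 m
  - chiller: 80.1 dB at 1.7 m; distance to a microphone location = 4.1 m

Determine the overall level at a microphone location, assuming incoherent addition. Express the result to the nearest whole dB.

74 dB

First find each source's level at the receiver (point-source: −20·log₁₀(r/r_ref)), then combine on an intensity basis.
pump: 76.1 − 20·log₁₀(36.7/3.8) = 76.1 − 19.70 = 56.40 dB.
forklift: 81.9 − 20·log₁₀(11.1/1.9) = 81.9 − 15.33 = 66.57 dB.
chiller: 80.1 − 20·log₁₀(4.1/1.7) = 80.1 − 7.65 = 72.45 dB.
Σ 10^(L/10) = 2.257e+07 → L_total = 10·log₁₀(2.257e+07) = 73.53 dB.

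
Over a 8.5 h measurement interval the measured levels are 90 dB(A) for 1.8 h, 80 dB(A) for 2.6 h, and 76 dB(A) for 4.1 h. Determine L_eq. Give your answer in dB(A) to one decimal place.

Weight each interval's intensity by its duration and average over T = 8.5 h:
Σ tᵢ·10^(Lᵢ/10) = 1.8·10^(90/10) + 2.6·10^(80/10) + 4.1·10^(76/10) = 2.223e+09.
L_eq = 10·log₁₀(2.223e+09/8.5) = 84.18 dB(A).

84.2 dB(A)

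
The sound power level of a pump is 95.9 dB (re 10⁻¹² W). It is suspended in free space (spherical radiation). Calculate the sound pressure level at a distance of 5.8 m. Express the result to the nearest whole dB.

The power spreads over a sphere of area 4π·r², so L_p = L_w − 10·log₁₀(4π·r²).
4π·r² = 422.7 m², 10·log₁₀ of that is 26.261 dB.
L_p = 95.9 − 26.261 = 69.64 dB.

70 dB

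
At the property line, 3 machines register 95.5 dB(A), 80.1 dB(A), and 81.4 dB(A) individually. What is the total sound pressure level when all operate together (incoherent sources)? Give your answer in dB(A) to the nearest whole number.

Incoherent sources combine by intensity addition: L_total = 10·log₁₀(Σ 10^(L_i/10)).
Σ 10^(L/10) = 10^(95.5/10) + 10^(80.1/10) + 10^(81.4/10) = 3.789e+09.
L_total = 10·log₁₀(3.789e+09) = 95.78 dB(A).

96 dB(A)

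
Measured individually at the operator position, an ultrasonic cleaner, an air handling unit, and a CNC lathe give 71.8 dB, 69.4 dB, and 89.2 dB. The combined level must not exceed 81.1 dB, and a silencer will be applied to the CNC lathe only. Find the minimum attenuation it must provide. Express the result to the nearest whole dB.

9 dB

Fixed contribution from the other sources: Σ 10^(L/10) = 10^(71.8/10) + 10^(69.4/10) = 2.385e+07 (73.77 dB).
To meet 81.1 dB overall, the treated CNC lathe may contribute at most 10^(81.1/10) − 2.385e+07 = 1.050e+08, i.e. 80.21 dB.
Required insertion loss = 89.2 − 80.21 = 8.99 dB.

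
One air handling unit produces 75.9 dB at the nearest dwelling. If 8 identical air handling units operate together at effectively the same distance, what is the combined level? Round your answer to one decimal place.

N identical incoherent sources raise the level by 10·log₁₀ N.
L_total = 75.9 + 10·log₁₀(8) = 75.9 + 9.031 = 84.93 dB.

84.9 dB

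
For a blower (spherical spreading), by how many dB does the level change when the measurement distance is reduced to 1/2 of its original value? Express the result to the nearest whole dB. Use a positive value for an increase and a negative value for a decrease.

With spherical spreading the level changes by −20·log₁₀(r₂/r₁).
ΔL = −20·log₁₀(0.5) = +6.02 dB.

+6 dB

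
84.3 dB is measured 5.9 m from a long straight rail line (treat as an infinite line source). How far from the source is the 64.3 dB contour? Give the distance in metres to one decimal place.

590.0 m

The 20.0 dB drop corresponds to a distance ratio of 10^(20.0/10) for a line source.
r₂ = 5.9·10^((84.3−64.3)/10) = 5.9·10^(20.0/10) = 590.00 m.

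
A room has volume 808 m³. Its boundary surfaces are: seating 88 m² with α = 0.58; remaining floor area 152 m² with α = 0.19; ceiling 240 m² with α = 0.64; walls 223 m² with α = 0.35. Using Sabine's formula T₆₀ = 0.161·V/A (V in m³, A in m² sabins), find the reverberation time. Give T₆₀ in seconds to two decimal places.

Total absorption A = 88·0.58 + 152·0.19 + 240·0.64 + 223·0.35 = 311.57 m² sabins.
T₆₀ = 0.161·V/A = 0.161·808/311.57 = 0.418 s.

0.42 s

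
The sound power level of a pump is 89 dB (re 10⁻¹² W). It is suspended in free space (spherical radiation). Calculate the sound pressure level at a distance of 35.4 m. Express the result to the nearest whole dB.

47 dB

Free-field spherical radiation: L_p = L_w − 10·log₁₀(4π·r²), r = 35.4 m.
4π·r² = 1.575e+04 m², 10·log₁₀ of that is 41.972 dB.
L_p = 89 − 41.972 = 47.03 dB.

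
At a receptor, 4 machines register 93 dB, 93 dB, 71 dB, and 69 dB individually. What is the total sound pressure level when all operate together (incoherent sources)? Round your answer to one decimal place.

Incoherent sources combine by intensity addition: L_total = 10·log₁₀(Σ 10^(L_i/10)).
Σ 10^(L/10) = 10^(93/10) + 10^(93/10) + 10^(71/10) + 10^(69/10) = 4.011e+09.
L_total = 10·log₁₀(4.011e+09) = 96.03 dB.

96.0 dB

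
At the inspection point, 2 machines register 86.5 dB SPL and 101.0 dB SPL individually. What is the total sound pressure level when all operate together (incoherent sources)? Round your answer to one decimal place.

101.2 dB SPL

Incoherent sources combine by intensity addition: L_total = 10·log₁₀(Σ 10^(L_i/10)).
Σ 10^(L/10) = 10^(86.5/10) + 10^(101.0/10) = 1.304e+10.
L_total = 10·log₁₀(1.304e+10) = 101.15 dB SPL.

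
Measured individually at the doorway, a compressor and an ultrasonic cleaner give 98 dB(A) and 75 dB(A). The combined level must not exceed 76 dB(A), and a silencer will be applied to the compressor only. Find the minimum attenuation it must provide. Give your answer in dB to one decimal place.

28.9 dB

The untreated sources together contribute 10^(75/10) = 3.162e+07, i.e. 75.00 dB(A).
The limit corresponds to 10^(76/10) = 3.981e+07; subtracting the fixed part leaves 8.188e+06 for the compressor, i.e. 69.13 dB(A).
Required insertion loss = 98 − 69.13 = 28.87 dB.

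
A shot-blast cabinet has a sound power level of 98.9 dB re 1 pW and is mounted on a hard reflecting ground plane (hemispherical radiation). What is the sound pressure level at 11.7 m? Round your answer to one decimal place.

69.6 dB

The power spreads over a hemisphere of area 2π·r², so L_p = L_w − 10·log₁₀(2π·r²).
2π·r² = 860.1 m², 10·log₁₀ of that is 29.346 dB.
L_p = 98.9 − 29.346 = 69.55 dB.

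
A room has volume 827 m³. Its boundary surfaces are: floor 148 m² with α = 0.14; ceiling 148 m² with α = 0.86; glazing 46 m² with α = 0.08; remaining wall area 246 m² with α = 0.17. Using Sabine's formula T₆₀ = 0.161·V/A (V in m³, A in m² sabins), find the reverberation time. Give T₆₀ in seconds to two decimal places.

0.69 s

Summing Sᵢαᵢ: 148·0.14 + 148·0.86 + 46·0.08 + 246·0.17 = 193.50 m².
T₆₀ = 0.161·V/A = 0.161·827/193.50 = 0.688 s.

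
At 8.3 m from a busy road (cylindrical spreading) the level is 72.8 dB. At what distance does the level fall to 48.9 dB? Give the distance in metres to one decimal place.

The 23.9 dB drop corresponds to a distance ratio of 10^(23.9/10) for a line source.
r₂ = 8.3·10^((72.8−48.9)/10) = 8.3·10^(23.9/10) = 2037.41 m.

2037.4 m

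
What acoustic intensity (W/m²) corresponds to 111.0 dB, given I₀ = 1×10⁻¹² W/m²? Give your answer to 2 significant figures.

0.13 W/m²

I/I₀ = 10^(111.0/10) = 1.259e+11, so I = 1.259e+11 × 10⁻¹² W/m².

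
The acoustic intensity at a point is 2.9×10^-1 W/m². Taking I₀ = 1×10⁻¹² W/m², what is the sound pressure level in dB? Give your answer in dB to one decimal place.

Dividing by I₀ shifts the exponent by 12: I/I₀ = 2.9×10^11.
L = 10·(0.4624 + 11) = 114.62 dB.

114.6 dB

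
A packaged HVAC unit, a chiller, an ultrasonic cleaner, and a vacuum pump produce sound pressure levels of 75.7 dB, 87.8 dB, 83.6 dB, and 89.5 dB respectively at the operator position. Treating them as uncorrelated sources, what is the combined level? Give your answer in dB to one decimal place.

92.5 dB

For uncorrelated sources the intensities add, so convert each level to linear form, sum, and take 10·log₁₀ of the total.
Σ 10^(L/10) = 10^(75.7/10) + 10^(87.8/10) + 10^(83.6/10) + 10^(89.5/10) = 1.760e+09.
L_total = 10·log₁₀(1.760e+09) = 92.46 dB.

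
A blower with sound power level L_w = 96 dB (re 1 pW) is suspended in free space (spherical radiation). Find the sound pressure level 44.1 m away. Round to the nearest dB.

52 dB

L_p = L_w − 10·log₁₀(4π·r²) with r = 44.1 m.
4π·r² = 2.444e+04 m², 10·log₁₀ of that is 43.881 dB.
L_p = 96 − 43.881 = 52.12 dB.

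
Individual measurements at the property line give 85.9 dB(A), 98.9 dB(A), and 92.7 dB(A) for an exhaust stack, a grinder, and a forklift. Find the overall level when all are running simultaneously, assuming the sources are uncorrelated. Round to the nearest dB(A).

100 dB(A)

Incoherent sources combine by intensity addition: L_total = 10·log₁₀(Σ 10^(L_i/10)).
Σ 10^(L/10) = 10^(85.9/10) + 10^(98.9/10) + 10^(92.7/10) = 1.001e+10.
L_total = 10·log₁₀(1.001e+10) = 100.01 dB(A).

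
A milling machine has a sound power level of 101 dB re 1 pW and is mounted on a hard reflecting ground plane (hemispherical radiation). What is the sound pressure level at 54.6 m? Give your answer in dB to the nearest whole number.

58 dB

Free-field hemispherical radiation: L_p = L_w − 10·log₁₀(2π·r²), r = 54.6 m.
2π·r² = 1.873e+04 m², 10·log₁₀ of that is 42.726 dB.
L_p = 101 − 42.726 = 58.27 dB.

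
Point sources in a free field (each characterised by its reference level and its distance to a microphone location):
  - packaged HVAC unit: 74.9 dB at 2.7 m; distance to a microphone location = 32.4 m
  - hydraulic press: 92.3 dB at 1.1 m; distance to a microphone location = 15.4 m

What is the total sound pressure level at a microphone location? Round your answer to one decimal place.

First find each source's level at the receiver (point-source: −20·log₁₀(r/r_ref)), then combine on an intensity basis.
packaged HVAC unit: 74.9 − 20·log₁₀(32.4/2.7) = 74.9 − 21.58 = 53.32 dB.
hydraulic press: 92.3 − 20·log₁₀(15.4/1.1) = 92.3 − 22.92 = 69.38 dB.
Σ 10^(L/10) = 8.879e+06 → L_total = 10·log₁₀(8.879e+06) = 69.48 dB.

69.5 dB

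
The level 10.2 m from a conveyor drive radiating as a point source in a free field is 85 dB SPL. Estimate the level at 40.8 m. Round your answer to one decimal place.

For a point source, L₂ = L₁ − 20·log₁₀(r₂/r₁).
L₂ = 85 − 20·log₁₀(40.8/10.2) = 85 − 12.041 = 72.96 dB SPL.

73.0 dB SPL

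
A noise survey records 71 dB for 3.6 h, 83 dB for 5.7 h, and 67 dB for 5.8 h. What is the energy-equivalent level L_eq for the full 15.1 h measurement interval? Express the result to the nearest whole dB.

79 dB

L_eq = 10·log₁₀[(1/T)·Σ tᵢ·10^(Lᵢ/10)] with T = 15.1 h.
Σ tᵢ·10^(Lᵢ/10) = 3.6·10^(71/10) + 5.7·10^(83/10) + 5.8·10^(67/10) = 1.212e+09.
L_eq = 10·log₁₀(1.212e+09/15.1) = 79.04 dB.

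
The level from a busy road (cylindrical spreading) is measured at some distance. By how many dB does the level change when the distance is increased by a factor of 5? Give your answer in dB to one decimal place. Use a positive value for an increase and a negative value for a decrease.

-7.0 dB

With cylindrical spreading the level changes by −10·log₁₀(r₂/r₁).
ΔL = −10·log₁₀(5) = -6.99 dB.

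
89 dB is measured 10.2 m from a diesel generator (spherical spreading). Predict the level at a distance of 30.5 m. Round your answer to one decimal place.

Point-source attenuation: ΔL = 20·log₁₀(r₂/r₁) = 20·log₁₀(30.5/10.2) = 9.514 dB.
L₂ = 89 − 20·log₁₀(30.5/10.2) = 89 − 9.514 = 79.49 dB.

79.5 dB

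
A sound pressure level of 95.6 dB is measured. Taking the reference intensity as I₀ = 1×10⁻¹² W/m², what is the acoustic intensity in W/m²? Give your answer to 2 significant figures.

I/I₀ = 10^(95.6/10) = 3.631e+09, so I = 3.631e+09 × 10⁻¹² W/m².

0.0036 W/m²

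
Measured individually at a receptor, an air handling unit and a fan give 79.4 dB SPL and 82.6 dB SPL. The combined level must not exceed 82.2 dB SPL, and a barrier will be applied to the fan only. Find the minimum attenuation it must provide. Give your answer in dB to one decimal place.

3.6 dB

Fixed contribution from the other source: Σ 10^(L/10) = 10^(79.4/10) = 8.710e+07 (79.40 dB SPL).
To meet 82.2 dB SPL overall, the treated fan may contribute at most 10^(82.2/10) − 8.710e+07 = 7.886e+07, i.e. 78.97 dB SPL.
So the fan must be reduced from 82.6 to 78.97 dB SPL: IL = 3.63 dB.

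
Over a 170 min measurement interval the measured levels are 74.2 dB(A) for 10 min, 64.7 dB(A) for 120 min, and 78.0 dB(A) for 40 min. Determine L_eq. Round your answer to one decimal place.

The energy average is taken in the linear domain: L_eq = 10·log₁₀[(Σ tᵢ·10^(Lᵢ/10))/T], T = 170 min.
Σ tᵢ·10^(Lᵢ/10) = 10·10^(74.2/10) + 120·10^(64.7/10) + 40·10^(78.0/10) = 3.141e+09.
L_eq = 10·log₁₀(3.141e+09/170) = 72.67 dB(A).

72.7 dB(A)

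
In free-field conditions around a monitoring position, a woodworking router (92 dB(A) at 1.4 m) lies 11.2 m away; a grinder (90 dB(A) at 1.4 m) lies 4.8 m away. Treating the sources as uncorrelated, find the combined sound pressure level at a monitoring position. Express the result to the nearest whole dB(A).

Propagate each source to the receiver with L = L_ref − 20·log₁₀(r/r_ref), then add intensities.
woodworking router: 92 − 20·log₁₀(11.2/1.4) = 92 − 18.06 = 73.94 dB(A).
grinder: 90 − 20·log₁₀(4.8/1.4) = 90 − 10.70 = 79.30 dB(A).
Σ 10^(L/10) = 1.098e+08 → L_total = 10·log₁₀(1.098e+08) = 80.41 dB(A).

80 dB(A)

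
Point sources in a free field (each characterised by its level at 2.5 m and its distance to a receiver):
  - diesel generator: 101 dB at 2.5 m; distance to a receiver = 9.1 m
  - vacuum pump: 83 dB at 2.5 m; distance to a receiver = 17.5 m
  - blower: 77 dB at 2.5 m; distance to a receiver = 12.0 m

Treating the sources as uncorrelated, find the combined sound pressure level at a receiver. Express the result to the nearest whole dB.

Apply inverse-square spreading to bring every level to the receiver, then sum 10^(L/10).
diesel generator: 101 − 20·log₁₀(9.1/2.5) = 101 − 11.22 = 89.78 dB.
vacuum pump: 83 − 20·log₁₀(17.5/2.5) = 83 − 16.90 = 66.10 dB.
blower: 77 − 20·log₁₀(12.0/2.5) = 77 − 13.62 = 63.38 dB.
Σ 10^(L/10) = 9.564e+08 → L_total = 10·log₁₀(9.564e+08) = 89.81 dB.

90 dB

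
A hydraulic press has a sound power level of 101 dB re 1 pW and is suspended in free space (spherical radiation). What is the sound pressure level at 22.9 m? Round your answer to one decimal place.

62.8 dB

L_p = L_w − 10·log₁₀(4π·r²) with r = 22.9 m.
4π·r² = 6590 m², 10·log₁₀ of that is 38.189 dB.
L_p = 101 − 38.189 = 62.81 dB.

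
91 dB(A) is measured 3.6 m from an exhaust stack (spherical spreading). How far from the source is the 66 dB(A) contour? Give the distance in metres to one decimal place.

For a point source L₁ − L₂ = 20·log₁₀(r₂/r₁), so r₂ = r₁·10^((L₁−L₂)/20).
r₂ = 3.6·10^((91−66)/20) = 3.6·10^(25.0/20) = 64.02 m.

64.0 m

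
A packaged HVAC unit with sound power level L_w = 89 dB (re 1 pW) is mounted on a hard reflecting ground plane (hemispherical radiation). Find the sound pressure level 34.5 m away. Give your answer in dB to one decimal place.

Free-field hemispherical radiation: L_p = L_w − 10·log₁₀(2π·r²), r = 34.5 m.
2π·r² = 7479 m², 10·log₁₀ of that is 38.738 dB.
L_p = 89 − 38.738 = 50.26 dB.

50.3 dB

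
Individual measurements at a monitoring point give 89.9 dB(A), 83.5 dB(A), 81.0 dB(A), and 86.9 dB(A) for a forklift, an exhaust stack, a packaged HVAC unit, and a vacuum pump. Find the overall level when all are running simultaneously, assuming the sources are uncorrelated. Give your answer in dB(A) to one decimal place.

92.6 dB(A)

Incoherent sources combine by intensity addition: L_total = 10·log₁₀(Σ 10^(L_i/10)).
Σ 10^(L/10) = 10^(89.9/10) + 10^(83.5/10) + 10^(81.0/10) + 10^(86.9/10) = 1.817e+09.
L_total = 10·log₁₀(1.817e+09) = 92.59 dB(A).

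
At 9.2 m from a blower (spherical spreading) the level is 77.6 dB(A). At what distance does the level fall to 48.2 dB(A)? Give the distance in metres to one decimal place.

271.5 m

Point-source spreading drops the level by 20·log₁₀(r₂/r₁); inverting, r₂/r₁ = 10^(ΔL/20).
r₂ = 9.2·10^((77.6−48.2)/20) = 9.2·10^(29.4/20) = 271.51 m.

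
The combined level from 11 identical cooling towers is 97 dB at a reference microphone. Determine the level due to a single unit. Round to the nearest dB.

11 equal contributions raise the level by 10·log₁₀ 11 = 10.414 dB, so each unit alone gives 97 − 10.414.

87 dB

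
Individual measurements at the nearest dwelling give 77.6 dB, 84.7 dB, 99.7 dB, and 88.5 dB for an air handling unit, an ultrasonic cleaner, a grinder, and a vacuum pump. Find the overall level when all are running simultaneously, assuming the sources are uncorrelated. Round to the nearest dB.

100 dB

For uncorrelated sources the intensities add, so convert each level to linear form, sum, and take 10·log₁₀ of the total.
Σ 10^(L/10) = 10^(77.6/10) + 10^(84.7/10) + 10^(99.7/10) + 10^(88.5/10) = 1.039e+10.
L_total = 10·log₁₀(1.039e+10) = 100.17 dB.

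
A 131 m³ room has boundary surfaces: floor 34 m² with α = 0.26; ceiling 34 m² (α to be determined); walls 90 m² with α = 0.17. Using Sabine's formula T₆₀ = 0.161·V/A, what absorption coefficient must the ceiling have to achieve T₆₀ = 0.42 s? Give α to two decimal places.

A = 0.161·V/T₆₀ = 0.161·131/0.42 = 50.22 m² sabins.
Absorption from the other surfaces = 34·0.26 + 90·0.17 = 24.14 m², so the ceiling must supply 26.08 m² over 34 m².
α = 26.08/34 = 0.767.

0.77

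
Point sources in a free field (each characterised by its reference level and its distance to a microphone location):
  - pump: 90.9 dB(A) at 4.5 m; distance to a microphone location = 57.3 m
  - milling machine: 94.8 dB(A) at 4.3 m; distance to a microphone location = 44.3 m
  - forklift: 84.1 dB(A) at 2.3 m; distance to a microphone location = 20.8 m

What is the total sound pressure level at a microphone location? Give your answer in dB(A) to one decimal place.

First find each source's level at the receiver (point-source: −20·log₁₀(r/r_ref)), then combine on an intensity basis.
pump: 90.9 − 20·log₁₀(57.3/4.5) = 90.9 − 22.10 = 68.80 dB(A).
milling machine: 94.8 − 20·log₁₀(44.3/4.3) = 94.8 − 20.26 = 74.54 dB(A).
forklift: 84.1 − 20·log₁₀(20.8/2.3) = 84.1 − 19.13 = 64.97 dB(A).
Σ 10^(L/10) = 3.918e+07 → L_total = 10·log₁₀(3.918e+07) = 75.93 dB(A).

75.9 dB(A)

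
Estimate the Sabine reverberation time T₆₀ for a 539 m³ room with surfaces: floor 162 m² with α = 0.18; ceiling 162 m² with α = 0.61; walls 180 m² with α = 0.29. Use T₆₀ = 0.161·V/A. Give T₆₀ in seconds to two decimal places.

Total absorption A = 162·0.18 + 162·0.61 + 180·0.29 = 180.18 m² sabins.
T₆₀ = 0.161·V/A = 0.161·539/180.18 = 0.482 s.

0.48 s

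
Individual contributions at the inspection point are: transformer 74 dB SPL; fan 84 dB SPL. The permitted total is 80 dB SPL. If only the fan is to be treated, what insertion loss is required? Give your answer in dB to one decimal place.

Everything except the fan sums to 10^(74/10) = 2.512e+07 in linear terms, 74.00 dB SPL.
The limit corresponds to 10^(80/10) = 1.000e+08; subtracting the fixed part leaves 7.488e+07 for the fan, i.e. 78.74 dB SPL.
So the fan must be reduced from 84 to 78.74 dB SPL: IL = 5.26 dB.

5.3 dB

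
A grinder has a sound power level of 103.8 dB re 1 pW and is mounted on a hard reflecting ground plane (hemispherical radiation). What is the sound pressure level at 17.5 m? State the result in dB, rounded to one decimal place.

71.0 dB

Free-field hemispherical radiation: L_p = L_w − 10·log₁₀(2π·r²), r = 17.5 m.
2π·r² = 1924 m², 10·log₁₀ of that is 32.843 dB.
L_p = 103.8 − 32.843 = 70.96 dB.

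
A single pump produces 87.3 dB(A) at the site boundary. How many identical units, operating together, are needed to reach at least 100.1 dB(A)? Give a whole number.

The shortfall is 100.1 − 87.3 = 12.8 dB, and N units add 10·log₁₀ N, so need 10·log₁₀ N ≥ 12.8.
N ≥ 10^(12.8/10) = 19.055, so N = 20.

20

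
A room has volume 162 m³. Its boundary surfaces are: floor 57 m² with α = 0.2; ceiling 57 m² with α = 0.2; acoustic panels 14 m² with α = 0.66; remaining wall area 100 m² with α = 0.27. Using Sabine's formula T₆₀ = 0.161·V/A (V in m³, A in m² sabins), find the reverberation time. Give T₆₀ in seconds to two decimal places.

0.44 s

A = Σ Sᵢαᵢ = 57·0.2 + 57·0.2 + 14·0.66 + 100·0.27 = 59.04 m².
T₆₀ = 0.161·V/A = 0.161·162/59.04 = 0.442 s.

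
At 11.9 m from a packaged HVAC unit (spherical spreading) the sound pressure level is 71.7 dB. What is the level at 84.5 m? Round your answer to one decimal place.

Spherical spreading from a point source gives a 20·log₁₀(r₂/r₁) drop.
L₂ = 71.7 − 20·log₁₀(84.5/11.9) = 71.7 − 17.026 = 54.67 dB.

54.7 dB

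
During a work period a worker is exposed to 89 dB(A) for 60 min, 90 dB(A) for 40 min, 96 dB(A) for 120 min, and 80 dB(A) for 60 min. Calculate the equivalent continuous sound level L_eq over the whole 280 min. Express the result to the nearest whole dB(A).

Weight each interval's intensity by its duration and average over T = 280 min:
Σ tᵢ·10^(Lᵢ/10) = 60·10^(89/10) + 40·10^(90/10) + 120·10^(96/10) + 60·10^(80/10) = 5.714e+11.
L_eq = 10·log₁₀(5.714e+11/280) = 93.10 dB(A).

93 dB(A)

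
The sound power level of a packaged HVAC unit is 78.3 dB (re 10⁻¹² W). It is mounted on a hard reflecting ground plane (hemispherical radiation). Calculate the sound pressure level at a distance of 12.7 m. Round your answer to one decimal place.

Free-field hemispherical radiation: L_p = L_w − 10·log₁₀(2π·r²), r = 12.7 m.
2π·r² = 1013 m², 10·log₁₀ of that is 30.058 dB.
L_p = 78.3 − 30.058 = 48.24 dB.

48.2 dB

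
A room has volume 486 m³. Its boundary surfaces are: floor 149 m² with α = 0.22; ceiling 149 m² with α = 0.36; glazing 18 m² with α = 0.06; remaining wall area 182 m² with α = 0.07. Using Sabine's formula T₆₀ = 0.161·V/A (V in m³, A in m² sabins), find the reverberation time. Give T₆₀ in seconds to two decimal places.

A = Σ Sᵢαᵢ = 149·0.22 + 149·0.36 + 18·0.06 + 182·0.07 = 100.24 m².
T₆₀ = 0.161 × 486 / 100.24 = 0.781 s.

0.78 s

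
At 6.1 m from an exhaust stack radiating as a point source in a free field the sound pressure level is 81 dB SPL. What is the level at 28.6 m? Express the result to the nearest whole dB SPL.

Point-source attenuation: ΔL = 20·log₁₀(r₂/r₁) = 20·log₁₀(28.6/6.1) = 13.421 dB.
L₂ = 81 − 20·log₁₀(28.6/6.1) = 81 − 13.421 = 67.58 dB SPL.

68 dB SPL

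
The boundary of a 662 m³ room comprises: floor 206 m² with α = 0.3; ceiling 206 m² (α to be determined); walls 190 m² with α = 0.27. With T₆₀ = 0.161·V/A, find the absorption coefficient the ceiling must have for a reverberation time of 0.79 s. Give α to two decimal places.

0.11

A = 0.161·V/T₆₀ = 0.161·662/0.79 = 134.91 m² sabins.
Absorption from the other surfaces = 206·0.3 + 190·0.27 = 113.10 m², so the ceiling must supply 21.81 m² over 206 m².
α = 21.81/206 = 0.106.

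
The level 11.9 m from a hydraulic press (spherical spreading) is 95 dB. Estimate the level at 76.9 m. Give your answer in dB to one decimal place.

78.8 dB

Spherical spreading from a point source gives a 20·log₁₀(r₂/r₁) drop.
L₂ = 95 − 20·log₁₀(76.9/11.9) = 95 − 16.208 = 78.79 dB.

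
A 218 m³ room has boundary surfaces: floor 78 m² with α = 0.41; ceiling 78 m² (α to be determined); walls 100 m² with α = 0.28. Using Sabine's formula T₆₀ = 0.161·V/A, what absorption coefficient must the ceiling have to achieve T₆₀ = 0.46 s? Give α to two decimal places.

0.21

From T₆₀ = 0.161·V/A, the target T₆₀ = 0.46 s needs A = 0.161·218/0.46 = 76.30 m².
Absorption from the other surfaces = 78·0.41 + 100·0.28 = 59.98 m², so the ceiling must supply 16.32 m² over 78 m².
α = 16.32/78 = 0.209.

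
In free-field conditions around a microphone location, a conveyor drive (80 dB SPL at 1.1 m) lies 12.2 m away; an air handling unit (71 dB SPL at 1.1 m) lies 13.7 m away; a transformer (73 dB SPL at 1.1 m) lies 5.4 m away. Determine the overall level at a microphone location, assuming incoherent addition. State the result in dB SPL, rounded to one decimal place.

Apply inverse-square spreading to bring every level to the receiver, then sum 10^(L/10).
conveyor drive: 80 − 20·log₁₀(12.2/1.1) = 80 − 20.90 = 59.10 dB SPL.
air handling unit: 71 − 20·log₁₀(13.7/1.1) = 71 − 21.91 = 49.09 dB SPL.
transformer: 73 − 20·log₁₀(5.4/1.1) = 73 − 13.82 = 59.18 dB SPL.
Σ 10^(L/10) = 1.722e+06 → L_total = 10·log₁₀(1.722e+06) = 62.36 dB SPL.

62.4 dB SPL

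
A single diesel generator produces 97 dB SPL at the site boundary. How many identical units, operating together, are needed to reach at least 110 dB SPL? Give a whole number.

N identical sources give L₁ + 10·log₁₀ N, so require 10·log₁₀ N ≥ 110 − 97 = 13.0 dB.
N ≥ 10^(13.0/10) = 19.953, so N = 20.

20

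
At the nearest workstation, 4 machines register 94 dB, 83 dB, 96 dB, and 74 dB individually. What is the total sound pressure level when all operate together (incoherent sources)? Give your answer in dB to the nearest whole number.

For uncorrelated sources the intensities add, so convert each level to linear form, sum, and take 10·log₁₀ of the total.
Σ 10^(L/10) = 10^(94/10) + 10^(83/10) + 10^(96/10) + 10^(74/10) = 6.718e+09.
L_total = 10·log₁₀(6.718e+09) = 98.27 dB.

98 dB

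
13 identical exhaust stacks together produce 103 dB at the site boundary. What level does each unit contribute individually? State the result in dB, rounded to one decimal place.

Dividing the total intensity by 13 lowers the level by 10·log₁₀ 13 = 11.139 dB: L₁ = 103 − 11.139.

91.9 dB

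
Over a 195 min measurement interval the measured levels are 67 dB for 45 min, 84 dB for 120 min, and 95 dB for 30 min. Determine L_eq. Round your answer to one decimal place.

Weight each interval's intensity by its duration and average over T = 195 min:
Σ tᵢ·10^(Lᵢ/10) = 45·10^(67/10) + 120·10^(84/10) + 30·10^(95/10) = 1.252e+11.
L_eq = 10·log₁₀(1.252e+11/195) = 88.08 dB.

88.1 dB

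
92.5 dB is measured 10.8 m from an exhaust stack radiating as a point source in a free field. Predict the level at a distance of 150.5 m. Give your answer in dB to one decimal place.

Point-source attenuation: ΔL = 20·log₁₀(r₂/r₁) = 20·log₁₀(150.5/10.8) = 22.882 dB.
L₂ = 92.5 − 20·log₁₀(150.5/10.8) = 92.5 − 22.882 = 69.62 dB.

69.6 dB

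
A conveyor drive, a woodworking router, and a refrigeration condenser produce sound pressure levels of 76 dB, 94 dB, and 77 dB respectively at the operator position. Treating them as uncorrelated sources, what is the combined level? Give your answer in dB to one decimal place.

94.2 dB

Incoherent sources combine by intensity addition: L_total = 10·log₁₀(Σ 10^(L_i/10)).
Σ 10^(L/10) = 10^(76/10) + 10^(94/10) + 10^(77/10) = 2.602e+09.
L_total = 10·log₁₀(2.602e+09) = 94.15 dB.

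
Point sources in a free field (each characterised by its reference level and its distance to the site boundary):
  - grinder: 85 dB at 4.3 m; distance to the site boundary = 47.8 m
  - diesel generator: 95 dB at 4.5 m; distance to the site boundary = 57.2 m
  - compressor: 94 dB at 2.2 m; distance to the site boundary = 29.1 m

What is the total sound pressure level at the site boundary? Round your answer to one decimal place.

Propagate each source to the receiver with L = L_ref − 20·log₁₀(r/r_ref), then add intensities.
grinder: 85 − 20·log₁₀(47.8/4.3) = 85 − 20.92 = 64.08 dB.
diesel generator: 95 − 20·log₁₀(57.2/4.5) = 95 − 22.08 = 72.92 dB.
compressor: 94 − 20·log₁₀(29.1/2.2) = 94 − 22.43 = 71.57 dB.
Σ 10^(L/10) = 3.649e+07 → L_total = 10·log₁₀(3.649e+07) = 75.62 dB.

75.6 dB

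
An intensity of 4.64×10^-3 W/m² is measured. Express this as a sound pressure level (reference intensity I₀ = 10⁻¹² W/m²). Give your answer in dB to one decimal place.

I/I₀ = 4.64×10^-3/10⁻¹² = 4.64×10^9, and L = 10·log₁₀(I/I₀).
L = 10·(0.6665 + 9) = 96.67 dB.

96.7 dB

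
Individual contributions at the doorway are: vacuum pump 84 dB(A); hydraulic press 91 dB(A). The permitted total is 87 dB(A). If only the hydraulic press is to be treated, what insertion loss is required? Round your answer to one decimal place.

7.0 dB

Fixed contribution from the other source: Σ 10^(L/10) = 10^(84/10) = 2.512e+08 (84.00 dB(A)).
To meet 87 dB(A) overall, the treated hydraulic press may contribute at most 10^(87/10) − 2.512e+08 = 2.500e+08, i.e. 83.98 dB(A).
So the hydraulic press must be reduced from 91 to 83.98 dB(A): IL = 7.02 dB.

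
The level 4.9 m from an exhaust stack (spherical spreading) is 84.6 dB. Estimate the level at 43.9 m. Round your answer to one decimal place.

65.6 dB

For a point source, L₂ = L₁ − 20·log₁₀(r₂/r₁).
L₂ = 84.6 − 20·log₁₀(43.9/4.9) = 84.6 − 19.045 = 65.55 dB.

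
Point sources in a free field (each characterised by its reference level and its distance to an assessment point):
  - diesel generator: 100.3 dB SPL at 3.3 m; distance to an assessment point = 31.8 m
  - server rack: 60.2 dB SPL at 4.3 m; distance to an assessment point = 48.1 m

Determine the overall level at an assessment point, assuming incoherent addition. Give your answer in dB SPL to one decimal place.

First find each source's level at the receiver (point-source: −20·log₁₀(r/r_ref)), then combine on an intensity basis.
diesel generator: 100.3 − 20·log₁₀(31.8/3.3) = 100.3 − 19.68 = 80.62 dB SPL.
server rack: 60.2 − 20·log₁₀(48.1/4.3) = 60.2 − 20.97 = 39.23 dB SPL.
Σ 10^(L/10) = 1.154e+08 → L_total = 10·log₁₀(1.154e+08) = 80.62 dB SPL.

80.6 dB SPL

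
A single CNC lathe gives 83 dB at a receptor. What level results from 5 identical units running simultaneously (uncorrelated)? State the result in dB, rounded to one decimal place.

With 5 equal, uncorrelated contributions the intensity is 5× that of one unit, giving a rise of 10·log₁₀ 5.
L_total = 83 + 10·log₁₀(5) = 83 + 6.990 = 89.99 dB.

90.0 dB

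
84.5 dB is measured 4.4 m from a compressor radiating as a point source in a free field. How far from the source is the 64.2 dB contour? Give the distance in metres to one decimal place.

45.5 m

For a point source L₁ − L₂ = 20·log₁₀(r₂/r₁), so r₂ = r₁·10^((L₁−L₂)/20).
r₂ = 4.4·10^((84.5−64.2)/20) = 4.4·10^(20.3/20) = 45.55 m.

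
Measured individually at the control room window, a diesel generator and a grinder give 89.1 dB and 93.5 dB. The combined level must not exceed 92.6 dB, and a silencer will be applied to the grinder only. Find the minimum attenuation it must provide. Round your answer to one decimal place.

Everything except the grinder sums to 10^(89.1/10) = 8.128e+08 in linear terms, 89.10 dB.
To meet 92.6 dB overall, the treated grinder may contribute at most 10^(92.6/10) − 8.128e+08 = 1.007e+09, i.e. 90.03 dB.
Required insertion loss = 93.5 − 90.03 = 3.47 dB.

3.5 dB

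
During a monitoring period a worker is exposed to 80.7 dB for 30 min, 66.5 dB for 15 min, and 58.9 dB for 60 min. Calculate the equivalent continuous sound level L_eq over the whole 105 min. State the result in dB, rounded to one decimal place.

75.4 dB

Weight each interval's intensity by its duration and average over T = 105 min:
Σ tᵢ·10^(Lᵢ/10) = 30·10^(80.7/10) + 15·10^(66.5/10) + 60·10^(58.9/10) = 3.638e+09.
L_eq = 10·log₁₀(3.638e+09/105) = 75.40 dB.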